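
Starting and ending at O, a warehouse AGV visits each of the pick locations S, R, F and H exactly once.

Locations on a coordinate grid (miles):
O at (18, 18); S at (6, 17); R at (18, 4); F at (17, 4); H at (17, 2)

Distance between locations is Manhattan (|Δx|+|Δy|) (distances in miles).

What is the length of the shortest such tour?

Minimum total distance: 56 miles.

With 4 stops there are 4!/2 = 12 distinct round trips (a route and its reverse cost the same).
O → S → R → F → H → O: 13+25+1+2+17 = 58
O → S → R → H → F → O: 13+25+3+2+15 = 58
O → S → F → R → H → O: 13+24+1+3+17 = 58
O → S → F → H → R → O: 13+24+2+3+14 = 56
O → S → H → R → F → O: 13+26+3+1+15 = 58
O → S → H → F → R → O: 13+26+2+1+14 = 56
O → R → S → F → H → O: 14+25+24+2+17 = 82
O → R → S → H → F → O: 14+25+26+2+15 = 82
O → R → F → S → H → O: 14+1+24+26+17 = 82
O → R → H → S → F → O: 14+3+26+24+15 = 82
O → F → S → R → H → O: 15+24+25+3+17 = 84
O → F → R → S → H → O: 15+1+25+26+17 = 84
The minimum is 56.
One optimal route: O → S → F → H → R → O (or its reverse).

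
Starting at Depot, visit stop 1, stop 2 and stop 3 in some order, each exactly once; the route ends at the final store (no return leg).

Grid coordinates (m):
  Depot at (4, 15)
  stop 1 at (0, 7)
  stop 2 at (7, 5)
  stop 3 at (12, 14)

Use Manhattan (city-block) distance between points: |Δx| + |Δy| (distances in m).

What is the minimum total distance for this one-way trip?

Shortest open route: 32 m.

There are 3! = 6 possible orderings.
Depot - stop 1 - stop 2 - stop 3: 12+9+14 = 35
Depot - stop 1 - stop 3 - stop 2: 12+19+14 = 45
Depot - stop 2 - stop 1 - stop 3: 13+9+19 = 41
Depot - stop 2 - stop 3 - stop 1: 13+14+19 = 46
Depot - stop 3 - stop 1 - stop 2: 9+19+9 = 37
Depot - stop 3 - stop 2 - stop 1: 9+14+9 = 32
The minimum is 32.
One shortest path: Depot → stop 3 → stop 2 → stop 1.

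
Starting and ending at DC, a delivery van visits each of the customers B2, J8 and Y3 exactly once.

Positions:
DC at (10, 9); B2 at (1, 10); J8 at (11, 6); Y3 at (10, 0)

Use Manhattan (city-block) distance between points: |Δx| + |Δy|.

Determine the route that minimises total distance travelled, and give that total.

There are 3 distinct closed tours to check (reversals are equivalent).
DC-B2-J8-Y3-DC: 10+14+7+9 = 40
DC-B2-Y3-J8-DC: 10+19+7+4 = 40
DC-J8-B2-Y3-DC: 4+14+19+9 = 46
The minimum is 40.
One optimal route: DC → B2 → J8 → Y3 → DC (or its reverse).

Minimum total distance: 40.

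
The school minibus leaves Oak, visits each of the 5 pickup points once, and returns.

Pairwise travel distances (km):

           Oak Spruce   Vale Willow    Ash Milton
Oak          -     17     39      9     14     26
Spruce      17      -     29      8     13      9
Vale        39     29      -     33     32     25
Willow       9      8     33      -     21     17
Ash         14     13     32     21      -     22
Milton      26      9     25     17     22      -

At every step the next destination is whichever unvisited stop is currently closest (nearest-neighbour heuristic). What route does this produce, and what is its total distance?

119 km along Oak → Willow → Spruce → Milton → Ash → Vale → Oak.

At Oak the remaining stops are Willow 9, Ash 14, Spruce 17, Milton 26, Vale 39; go to Willow.
At Willow the remaining stops are Spruce 8, Milton 17, Ash 21, Vale 33; go to Spruce.
At Spruce the remaining stops are Milton 9, Ash 13, Vale 29; go to Milton.
At Milton the remaining stops are Ash 22, Vale 25; go to Ash.
At Ash the remaining stops are Vale 32; go to Vale.
Return Vale→Oak: 39.
Total = 9 + 8 + 9 + 22 + 32 + 39 = 119.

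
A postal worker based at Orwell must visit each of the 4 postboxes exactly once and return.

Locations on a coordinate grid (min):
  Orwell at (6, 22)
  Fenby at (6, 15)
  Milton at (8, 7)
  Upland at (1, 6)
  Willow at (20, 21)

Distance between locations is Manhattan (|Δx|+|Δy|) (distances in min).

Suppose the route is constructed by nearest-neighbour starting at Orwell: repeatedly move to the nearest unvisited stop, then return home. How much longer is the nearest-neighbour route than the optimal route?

From Orwell: Fenby=7, Willow=15, Milton=17, Upland=21 → choose Fenby (7).
From Fenby: Milton=10, Upland=14, Willow=20 → choose Milton (10).
From Milton: Upland=8, Willow=26 → choose Upland (8).
From Upland: Willow=34 → choose Willow (34).
NN route Orwell → Fenby → Milton → Upland → Willow → Orwell costs 74.
Optimal: Orwell → Fenby → Upland → Milton → Willow → Orwell costs 70 (by enumerating all 12 distinct tours).
Excess = 74 − 70 = 4.

Excess over optimum: 4 min.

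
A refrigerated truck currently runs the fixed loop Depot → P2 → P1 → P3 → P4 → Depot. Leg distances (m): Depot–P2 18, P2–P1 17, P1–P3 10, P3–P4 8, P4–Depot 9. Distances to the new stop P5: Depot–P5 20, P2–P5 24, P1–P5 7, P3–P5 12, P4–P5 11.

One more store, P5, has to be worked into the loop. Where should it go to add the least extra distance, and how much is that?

Insertion cost between consecutive stops i–j is d(i,P5) + d(P5,j) − d(i,j):
  between Depot and P2: 20 + 24 − 18 = 26
  between P2 and P1: 24 + 7 − 17 = 14
  between P1 and P3: 7 + 12 − 10 = 9
  between P3 and P4: 12 + 11 − 8 = 15
  between P4 and Depot: 11 + 20 − 9 = 22
Cheapest insertion is between P1 and P3, adding 9.
New total = 62 + 9 = 71.

Adding 9 m by placing P5 on the P1–P3 leg.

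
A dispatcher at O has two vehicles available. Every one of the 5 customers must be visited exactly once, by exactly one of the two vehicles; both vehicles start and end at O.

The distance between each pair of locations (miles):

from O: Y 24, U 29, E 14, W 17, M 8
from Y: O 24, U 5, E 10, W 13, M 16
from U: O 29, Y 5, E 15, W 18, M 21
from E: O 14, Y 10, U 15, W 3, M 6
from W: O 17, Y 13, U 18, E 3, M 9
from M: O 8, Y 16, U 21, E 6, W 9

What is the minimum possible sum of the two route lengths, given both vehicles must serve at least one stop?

There are 2^4 − 1 = 15 ways to divide the 5 stops into two non-empty groups. For each, the best each vehicle can do is its own shortest tour through its group:
  {Y} + {U, E, W, M}: 48 + 64 = 112
  {U} + {Y, E, W, M}: 58 + 54 = 112
  {Y, U} + {E, W, M}: 58 + 34 = 92
  {E} + {Y, U, W, M}: 28 + 64 = 92
  {Y, E} + {U, W, M}: 48 + 64 = 112
  {U, E} + {Y, W, M}: 58 + 54 = 112
  … (15 splits in total)
  {Y, U, E, W} + {M}: 64 + 16 = 80  ← best
Best: vehicle 1 O → Y → U → E → W → O = 64; vehicle 2 O → M → O = 16; combined 80.

80 miles — the smallest possible combined total.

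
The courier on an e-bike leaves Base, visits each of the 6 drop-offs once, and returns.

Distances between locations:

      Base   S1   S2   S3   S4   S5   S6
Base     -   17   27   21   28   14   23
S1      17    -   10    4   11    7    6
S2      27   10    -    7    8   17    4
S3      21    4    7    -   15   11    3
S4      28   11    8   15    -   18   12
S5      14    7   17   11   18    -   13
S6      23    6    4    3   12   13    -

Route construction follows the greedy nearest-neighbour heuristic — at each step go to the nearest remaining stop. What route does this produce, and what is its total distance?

Total distance 68 via the nearest-neighbour route Base → S5 → S1 → S3 → S6 → S2 → S4 → Base.

At Base the remaining stops are S5 14, S1 17, S3 21, S6 23, S2 27, S4 28; go to S5.
At S5 the remaining stops are S1 7, S3 11, S6 13, S2 17, S4 18; go to S1.
At S1 the remaining stops are S3 4, S6 6, S2 10, S4 11; go to S3.
At S3 the remaining stops are S6 3, S2 7, S4 15; go to S6.
At S6 the remaining stops are S2 4, S4 12; go to S2.
At S2 the remaining stops are S4 8; go to S4.
Return S4→Base: 28.
Total = 14 + 7 + 4 + 3 + 4 + 8 + 28 = 68.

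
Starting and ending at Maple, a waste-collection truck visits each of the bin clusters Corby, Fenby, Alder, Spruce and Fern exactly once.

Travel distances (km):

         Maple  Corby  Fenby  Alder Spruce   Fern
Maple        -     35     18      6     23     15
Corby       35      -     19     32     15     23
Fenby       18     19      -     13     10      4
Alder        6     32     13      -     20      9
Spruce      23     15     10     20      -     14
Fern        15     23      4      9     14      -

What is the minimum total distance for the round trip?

Shortest round trip = 76 km.

There are 60 distinct closed tours to check (reversals are equivalent).
Maple→Corby→Fenby→Alder→Spruce→Fern→Maple: 35+19+13+20+14+15 = 116
Maple→Corby→Fenby→Alder→Fern→Spruce→Maple: 35+19+13+9+14+23 = 113
Maple→Corby→Fenby→Spruce→Alder→Fern→Maple: 35+19+10+20+9+15 = 108
Maple→Corby→Fenby→Spruce→Fern→Alder→Maple: 35+19+10+14+9+6 = 93
Maple→Corby→Fenby→Fern→Alder→Spruce→Maple: 35+19+4+9+20+23 = 110
Maple→Corby→Fenby→Fern→Spruce→Alder→Maple: 35+19+4+14+20+6 = 98
Maple→Corby→Alder→Fenby→Spruce→Fern→Maple: 35+32+13+10+14+15 = 119
Maple→Corby→Alder→Fenby→Fern→Spruce→Maple: 35+32+13+4+14+23 = 121
Maple→Corby→Alder→Spruce→Fenby→Fern→Maple: 35+32+20+10+4+15 = 116
Maple→Corby→Alder→Spruce→Fern→Fenby→Maple: 35+32+20+14+4+18 = 123
Maple→Corby→Alder→Fern→Fenby→Spruce→Maple: 35+32+9+4+10+23 = 113
Maple→Corby→Alder→Fern→Spruce→Fenby→Maple: 35+32+9+14+10+18 = 118
Maple→Corby→Spruce→Fenby→Alder→Fern→Maple: 35+15+10+13+9+15 = 97
Maple→Corby→Spruce→Fenby→Fern→Alder→Maple: 35+15+10+4+9+6 = 79
… (46 more)
Maple→Alder→Fern→Fenby→Corby→Spruce→Maple: 6+9+4+19+15+23 = 76  ← best
The minimum is 76.
One optimal route: Maple → Alder → Fern → Fenby → Corby → Spruce → Maple (or its reverse).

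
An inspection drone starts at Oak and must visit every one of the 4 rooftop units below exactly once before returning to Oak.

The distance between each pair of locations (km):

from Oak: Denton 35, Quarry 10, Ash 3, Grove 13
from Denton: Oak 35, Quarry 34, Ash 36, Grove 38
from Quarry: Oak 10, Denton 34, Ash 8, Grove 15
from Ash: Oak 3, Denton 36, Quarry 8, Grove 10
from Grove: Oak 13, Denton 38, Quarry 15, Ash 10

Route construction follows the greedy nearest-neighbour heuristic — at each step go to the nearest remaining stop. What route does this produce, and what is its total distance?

Nearest-neighbour total = 99 km; route Oak → Ash → Quarry → Grove → Denton → Oak.

From Oak: distances to unvisited — Ash=3, Quarry=10, Grove=13, Denton=35. Nearest is Ash (3).
From Ash: distances to unvisited — Quarry=8, Grove=10, Denton=36. Nearest is Quarry (8).
From Quarry: distances to unvisited — Grove=15, Denton=34. Nearest is Grove (15).
From Grove: distances to unvisited — Denton=38. Nearest is Denton (38).
Return Denton→Oak: 35.
Total = 3 + 8 + 15 + 38 + 35 = 99.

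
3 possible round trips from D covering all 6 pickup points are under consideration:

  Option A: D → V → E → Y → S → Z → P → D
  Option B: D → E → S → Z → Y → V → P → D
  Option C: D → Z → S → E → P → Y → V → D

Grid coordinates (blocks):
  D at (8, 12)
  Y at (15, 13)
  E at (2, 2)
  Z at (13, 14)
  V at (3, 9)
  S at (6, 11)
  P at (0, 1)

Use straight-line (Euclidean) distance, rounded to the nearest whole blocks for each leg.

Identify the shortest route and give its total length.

Option A: 6 + 7 + 17 + 9 + 8 + 18 + 14 = 79
Option B: 12 + 10 + 8 + 2 + 13 + 9 + 14 = 68
Option C: 5 + 8 + 10 + 2 + 19 + 13 + 6 = 63

63 blocks — Option C is the shortest.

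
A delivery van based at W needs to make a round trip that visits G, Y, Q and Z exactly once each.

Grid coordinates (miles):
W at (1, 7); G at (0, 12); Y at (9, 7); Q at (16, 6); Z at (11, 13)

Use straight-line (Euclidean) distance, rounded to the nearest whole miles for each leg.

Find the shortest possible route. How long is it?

Minimum total distance: 40 miles.

W→G→Y→Q→Z→W: 5+10+7+9+12 = 43
W→G→Y→Z→Q→W: 5+10+6+9+15 = 45
W→G→Q→Y→Z→W: 5+17+7+6+12 = 47
W→G→Q→Z→Y→W: 5+17+9+6+8 = 45
W→G→Z→Y→Q→W: 5+11+6+7+15 = 44
W→G→Z→Q→Y→W: 5+11+9+7+8 = 40
W→Y→G→Q→Z→W: 8+10+17+9+12 = 56
W→Y→G→Z→Q→W: 8+10+11+9+15 = 53
W→Y→Q→G→Z→W: 8+7+17+11+12 = 55
W→Y→Z→G→Q→W: 8+6+11+17+15 = 57
W→Q→G→Y→Z→W: 15+17+10+6+12 = 60
W→Q→Y→G→Z→W: 15+7+10+11+12 = 55
The minimum is 40.
One optimal route: W → G → Z → Q → Y → W (or its reverse).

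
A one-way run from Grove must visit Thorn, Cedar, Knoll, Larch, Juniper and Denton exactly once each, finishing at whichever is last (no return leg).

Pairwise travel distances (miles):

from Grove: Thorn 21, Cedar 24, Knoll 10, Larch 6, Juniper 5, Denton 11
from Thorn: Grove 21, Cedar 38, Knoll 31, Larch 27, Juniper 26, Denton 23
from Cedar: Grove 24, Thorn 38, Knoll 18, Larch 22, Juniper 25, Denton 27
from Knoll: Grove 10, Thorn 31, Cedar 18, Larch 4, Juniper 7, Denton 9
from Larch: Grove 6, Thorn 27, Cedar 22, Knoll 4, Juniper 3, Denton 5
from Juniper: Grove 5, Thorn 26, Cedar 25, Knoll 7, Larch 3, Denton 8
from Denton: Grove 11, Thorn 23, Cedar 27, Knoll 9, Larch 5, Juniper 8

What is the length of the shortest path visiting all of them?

Minimum one-way distance = 77 miles.

There are 6! = 720 possible orderings.
Grove→Thorn→Cedar→Knoll→Larch→Juniper→Denton: 21+38+18+4+3+8 = 92
Grove→Thorn→Cedar→Knoll→Larch→Denton→Juniper: 21+38+18+4+5+8 = 94
Grove→Thorn→Cedar→Knoll→Juniper→Larch→Denton: 21+38+18+7+3+5 = 92
Grove→Thorn→Cedar→Knoll→Juniper→Denton→Larch: 21+38+18+7+8+5 = 97
Grove→Thorn→Cedar→Knoll→Denton→Larch→Juniper: 21+38+18+9+5+3 = 94
Grove→Thorn→Cedar→Knoll→Denton→Juniper→Larch: 21+38+18+9+8+3 = 97
Grove→Thorn→Cedar→Larch→Knoll→Juniper→Denton: 21+38+22+4+7+8 = 100
Grove→Thorn→Cedar→Larch→Knoll→Denton→Juniper: 21+38+22+4+9+8 = 102
… (712 more)
Grove→Thorn→Denton→Larch→Juniper→Knoll→Cedar: 21+23+5+3+7+18 = 77  ← best
The minimum is 77.
One shortest path: Grove → Thorn → Denton → Larch → Juniper → Knoll → Cedar.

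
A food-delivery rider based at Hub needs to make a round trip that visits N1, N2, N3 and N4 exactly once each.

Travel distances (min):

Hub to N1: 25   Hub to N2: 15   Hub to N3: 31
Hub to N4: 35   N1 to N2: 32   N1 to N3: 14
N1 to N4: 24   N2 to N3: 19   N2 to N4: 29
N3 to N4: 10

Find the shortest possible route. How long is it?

Minimum total distance: 93 min.

Hub→N1→N2→N3→N4→Hub: 25+32+19+10+35 = 121
Hub→N1→N2→N4→N3→Hub: 25+32+29+10+31 = 127
Hub→N1→N3→N2→N4→Hub: 25+14+19+29+35 = 122
Hub→N1→N3→N4→N2→Hub: 25+14+10+29+15 = 93
Hub→N1→N4→N2→N3→Hub: 25+24+29+19+31 = 128
Hub→N1→N4→N3→N2→Hub: 25+24+10+19+15 = 93
Hub→N2→N1→N3→N4→Hub: 15+32+14+10+35 = 106
Hub→N2→N1→N4→N3→Hub: 15+32+24+10+31 = 112
Hub→N2→N3→N1→N4→Hub: 15+19+14+24+35 = 107
Hub→N2→N4→N1→N3→Hub: 15+29+24+14+31 = 113
Hub→N3→N1→N2→N4→Hub: 31+14+32+29+35 = 141
Hub→N3→N2→N1→N4→Hub: 31+19+32+24+35 = 141
The minimum is 93.
One optimal route: Hub → N1 → N3 → N4 → N2 → Hub (or its reverse).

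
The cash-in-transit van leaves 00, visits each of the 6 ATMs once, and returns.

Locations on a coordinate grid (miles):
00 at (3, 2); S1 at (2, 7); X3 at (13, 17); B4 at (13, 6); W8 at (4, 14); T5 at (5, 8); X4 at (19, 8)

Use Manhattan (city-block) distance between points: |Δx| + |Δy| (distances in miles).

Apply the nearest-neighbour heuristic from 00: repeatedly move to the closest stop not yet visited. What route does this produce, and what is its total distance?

Total distance 70 miles via the nearest-neighbour route 00 → S1 → T5 → W8 → X3 → B4 → X4 → 00.

From 00: distances to unvisited — S1=6, T5=8, W8=13, B4=14, X4=22, X3=25. Nearest is S1 (6).
From S1: distances to unvisited — T5=4, W8=9, B4=12, X4=18, X3=21. Nearest is T5 (4).
From T5: distances to unvisited — W8=7, B4=10, X4=14, X3=17. Nearest is W8 (7).
From W8: distances to unvisited — X3=12, B4=17, X4=21. Nearest is X3 (12).
From X3: distances to unvisited — B4=11, X4=15. Nearest is B4 (11).
From B4: distances to unvisited — X4=8. Nearest is X4 (8).
Return X4→00: 22.
Total = 6 + 4 + 7 + 12 + 11 + 8 + 22 = 70.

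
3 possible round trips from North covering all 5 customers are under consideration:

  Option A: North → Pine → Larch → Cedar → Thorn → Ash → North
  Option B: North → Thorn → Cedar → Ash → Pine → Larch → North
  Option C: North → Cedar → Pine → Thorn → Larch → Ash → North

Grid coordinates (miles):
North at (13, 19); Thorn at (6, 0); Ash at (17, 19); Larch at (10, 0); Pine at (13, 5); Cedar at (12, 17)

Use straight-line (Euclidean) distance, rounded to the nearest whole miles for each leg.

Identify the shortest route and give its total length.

Option A: 14 + 6 + 17 + 18 + 22 + 4 = 81
Option B: 20 + 18 + 5 + 15 + 6 + 19 = 83
Option C: 2 + 12 + 9 + 4 + 20 + 4 = 51

51 miles — Option C is the shortest.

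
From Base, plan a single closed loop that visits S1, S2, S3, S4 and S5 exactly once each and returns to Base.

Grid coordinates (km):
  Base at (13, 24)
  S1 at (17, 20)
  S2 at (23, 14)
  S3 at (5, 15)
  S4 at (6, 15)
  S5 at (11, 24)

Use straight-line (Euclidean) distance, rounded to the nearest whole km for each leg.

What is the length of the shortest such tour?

Shortest round trip = 45 km.

Base-S1-S2-S3-S4-S5-Base: 6+8+18+1+10+2 = 45
Base-S1-S2-S3-S5-S4-Base: 6+8+18+11+10+11 = 64
Base-S1-S2-S4-S3-S5-Base: 6+8+17+1+11+2 = 45
Base-S1-S2-S4-S5-S3-Base: 6+8+17+10+11+12 = 64
Base-S1-S2-S5-S3-S4-Base: 6+8+16+11+1+11 = 53
Base-S1-S2-S5-S4-S3-Base: 6+8+16+10+1+12 = 53
Base-S1-S3-S2-S4-S5-Base: 6+13+18+17+10+2 = 66
Base-S1-S3-S2-S5-S4-Base: 6+13+18+16+10+11 = 74
Base-S1-S3-S4-S2-S5-Base: 6+13+1+17+16+2 = 55
Base-S1-S3-S4-S5-S2-Base: 6+13+1+10+16+14 = 60
Base-S1-S3-S5-S2-S4-Base: 6+13+11+16+17+11 = 74
Base-S1-S3-S5-S4-S2-Base: 6+13+11+10+17+14 = 71
Base-S1-S4-S2-S3-S5-Base: 6+12+17+18+11+2 = 66
Base-S1-S4-S2-S5-S3-Base: 6+12+17+16+11+12 = 74
… (46 more)
The minimum is 45.
One optimal route: Base → S1 → S2 → S3 → S4 → S5 → Base (or its reverse).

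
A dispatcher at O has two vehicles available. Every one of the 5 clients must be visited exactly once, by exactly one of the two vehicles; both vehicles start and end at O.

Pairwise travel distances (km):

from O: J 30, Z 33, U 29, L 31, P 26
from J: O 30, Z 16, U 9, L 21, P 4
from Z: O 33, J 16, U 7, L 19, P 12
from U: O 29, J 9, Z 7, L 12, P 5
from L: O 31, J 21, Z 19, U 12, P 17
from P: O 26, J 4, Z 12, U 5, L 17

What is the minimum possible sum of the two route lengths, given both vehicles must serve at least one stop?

There are 2^4 − 1 = 15 ways to divide the 5 stops into two non-empty groups. For each, the best each vehicle can do is its own shortest tour through its group:
  {J} + {Z, U, L, P}: 60 + 88 = 148
  {Z} + {J, U, L, P}: 66 + 82 = 148
  {J, Z} + {U, L, P}: 79 + 74 = 153
  {U} + {J, Z, L, P}: 58 + 96 = 154
  {J, U} + {Z, L, P}: 68 + 88 = 156
  {Z, U} + {J, L, P}: 69 + 82 = 151
  … (15 splits in total)
  {L} + {J, Z, U, P}: 62 + 79 = 141  ← best
Best: vehicle 1 O → L → O = 62; vehicle 2 O → J → P → U → Z → O = 79; combined 141.

Minimum combined distance: 141 km.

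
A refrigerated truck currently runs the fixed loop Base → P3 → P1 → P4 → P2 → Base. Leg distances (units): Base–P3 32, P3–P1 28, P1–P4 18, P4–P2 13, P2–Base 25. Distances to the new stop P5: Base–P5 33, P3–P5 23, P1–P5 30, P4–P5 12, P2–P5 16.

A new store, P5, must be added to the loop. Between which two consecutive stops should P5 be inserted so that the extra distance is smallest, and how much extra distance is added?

Adding 15 by placing P5 on the P4–P2 leg.

Insertion cost between consecutive stops i–j is d(i,P5) + d(P5,j) − d(i,j):
  between Base and P3: 33 + 23 − 32 = 24
  between P3 and P1: 23 + 30 − 28 = 25
  between P1 and P4: 30 + 12 − 18 = 24
  between P4 and P2: 12 + 16 − 13 = 15
  between P2 and Base: 16 + 33 − 25 = 24
Cheapest insertion is between P4 and P2, adding 15.
New total = 116 + 15 = 131.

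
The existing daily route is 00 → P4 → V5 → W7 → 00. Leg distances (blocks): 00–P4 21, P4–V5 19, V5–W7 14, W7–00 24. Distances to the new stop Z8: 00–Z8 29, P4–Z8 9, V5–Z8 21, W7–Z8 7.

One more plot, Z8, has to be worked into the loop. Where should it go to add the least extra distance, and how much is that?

Insertion cost between consecutive stops i–j is d(i,Z8) + d(Z8,j) − d(i,j):
  between 00 and P4: 29 + 9 − 21 = 17
  between P4 and V5: 9 + 21 − 19 = 11
  between V5 and W7: 21 + 7 − 14 = 14
  between W7 and 00: 7 + 29 − 24 = 12
Cheapest insertion is between P4 and V5, adding 11.
New total = 78 + 11 = 89.

+11 blocks — insert Z8 between P4 and V5.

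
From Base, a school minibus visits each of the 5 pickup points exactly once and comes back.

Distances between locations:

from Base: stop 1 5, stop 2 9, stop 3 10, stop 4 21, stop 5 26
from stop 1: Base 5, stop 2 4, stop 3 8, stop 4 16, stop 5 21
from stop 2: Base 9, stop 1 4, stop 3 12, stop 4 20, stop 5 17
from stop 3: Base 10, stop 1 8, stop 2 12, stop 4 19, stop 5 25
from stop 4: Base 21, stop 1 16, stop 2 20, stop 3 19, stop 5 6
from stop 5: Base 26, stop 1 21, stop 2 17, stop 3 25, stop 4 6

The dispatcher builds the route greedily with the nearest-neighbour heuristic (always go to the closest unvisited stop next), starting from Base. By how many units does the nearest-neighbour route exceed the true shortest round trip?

From Base: stop 1=5, stop 2=9, stop 3=10, stop 4=21, stop 5=26 → choose stop 1 (5).
From stop 1: stop 2=4, stop 3=8, stop 4=16, stop 5=21 → choose stop 2 (4).
From stop 2: stop 3=12, stop 5=17, stop 4=20 → choose stop 3 (12).
From stop 3: stop 4=19, stop 5=25 → choose stop 4 (19).
From stop 4: stop 5=6 → choose stop 5 (6).
NN route Base → stop 1 → stop 2 → stop 3 → stop 4 → stop 5 → Base costs 72.
Optimal: Base → stop 1 → stop 2 → stop 5 → stop 4 → stop 3 → Base costs 61 (by enumerating all 60 distinct tours).
Excess = 72 − 61 = 11.

The nearest-neighbour route is 11 longer than optimal.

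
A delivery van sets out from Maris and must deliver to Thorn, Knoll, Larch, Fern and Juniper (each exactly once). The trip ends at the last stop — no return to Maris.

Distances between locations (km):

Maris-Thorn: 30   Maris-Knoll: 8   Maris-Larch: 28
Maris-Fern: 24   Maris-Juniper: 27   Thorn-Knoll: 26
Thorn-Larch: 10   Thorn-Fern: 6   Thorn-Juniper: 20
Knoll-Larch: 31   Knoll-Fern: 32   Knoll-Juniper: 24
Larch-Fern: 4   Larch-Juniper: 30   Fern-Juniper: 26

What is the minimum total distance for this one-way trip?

There are 5! = 120 possible orderings.
Maris→Thorn→Knoll→Larch→Fern→Juniper: 30+26+31+4+26 = 117
Maris→Thorn→Knoll→Larch→Juniper→Fern: 30+26+31+30+26 = 143
Maris→Thorn→Knoll→Fern→Larch→Juniper: 30+26+32+4+30 = 122
Maris→Thorn→Knoll→Fern→Juniper→Larch: 30+26+32+26+30 = 144
Maris→Thorn→Knoll→Juniper→Larch→Fern: 30+26+24+30+4 = 114
Maris→Thorn→Knoll→Juniper→Fern→Larch: 30+26+24+26+4 = 110
Maris→Thorn→Larch→Knoll→Fern→Juniper: 30+10+31+32+26 = 129
Maris→Thorn→Larch→Knoll→Juniper→Fern: 30+10+31+24+26 = 121
Maris→Thorn→Larch→Fern→Knoll→Juniper: 30+10+4+32+24 = 100
Maris→Thorn→Larch→Fern→Juniper→Knoll: 30+10+4+26+24 = 94
Maris→Thorn→Larch→Juniper→Knoll→Fern: 30+10+30+24+32 = 126
Maris→Thorn→Larch→Juniper→Fern→Knoll: 30+10+30+26+32 = 128
Maris→Thorn→Fern→Knoll→Larch→Juniper: 30+6+32+31+30 = 129
Maris→Thorn→Fern→Knoll→Juniper→Larch: 30+6+32+24+30 = 122
… (106 more)
Maris→Knoll→Juniper→Thorn→Fern→Larch: 8+24+20+6+4 = 62  ← best
The minimum is 62.
One shortest path: Maris → Knoll → Juniper → Thorn → Fern → Larch.

Minimum one-way distance = 62 km.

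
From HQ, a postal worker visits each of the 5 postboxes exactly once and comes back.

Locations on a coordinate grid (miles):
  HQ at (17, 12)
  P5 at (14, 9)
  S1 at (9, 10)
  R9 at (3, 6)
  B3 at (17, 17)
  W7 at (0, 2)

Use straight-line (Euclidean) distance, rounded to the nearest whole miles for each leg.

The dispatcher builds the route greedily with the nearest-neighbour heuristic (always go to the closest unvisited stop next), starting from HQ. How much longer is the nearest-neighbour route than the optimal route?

The nearest-neighbour route is 1 miles longer than optimal.

HQ: P5=4, B3=5, S1=8, R9=15, W7=20 ⇒ P5
P5: S1=5, B3=9, R9=11, W7=16 ⇒ S1
S1: R9=7, B3=11, W7=12 ⇒ R9
R9: W7=5, B3=18 ⇒ W7
W7: B3=23 ⇒ B3
NN route HQ → P5 → S1 → R9 → W7 → B3 → HQ costs 49.
Optimal: HQ → P5 → R9 → W7 → S1 → B3 → HQ costs 48 (by enumerating all 60 distinct tours).
Excess = 49 − 48 = 1.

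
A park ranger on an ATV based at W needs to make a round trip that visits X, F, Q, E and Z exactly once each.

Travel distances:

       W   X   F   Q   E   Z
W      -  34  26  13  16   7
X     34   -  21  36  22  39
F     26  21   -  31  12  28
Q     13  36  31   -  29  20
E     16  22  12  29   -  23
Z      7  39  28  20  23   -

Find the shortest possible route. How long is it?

112 — the shortest possible round trip.

There are 60 distinct closed tours to check (reversals are equivalent).
W→X→F→Q→E→Z→W: 34+21+31+29+23+7 = 145
W→X→F→Q→Z→E→W: 34+21+31+20+23+16 = 145
W→X→F→E→Q→Z→W: 34+21+12+29+20+7 = 123
W→X→F→E→Z→Q→W: 34+21+12+23+20+13 = 123
W→X→F→Z→Q→E→W: 34+21+28+20+29+16 = 148
W→X→F→Z→E→Q→W: 34+21+28+23+29+13 = 148
W→X→Q→F→E→Z→W: 34+36+31+12+23+7 = 143
W→X→Q→F→Z→E→W: 34+36+31+28+23+16 = 168
W→X→Q→E→F→Z→W: 34+36+29+12+28+7 = 146
W→X→Q→E→Z→F→W: 34+36+29+23+28+26 = 176
W→X→Q→Z→F→E→W: 34+36+20+28+12+16 = 146
W→X→Q→Z→E→F→W: 34+36+20+23+12+26 = 151
W→X→E→F→Q→Z→W: 34+22+12+31+20+7 = 126
W→X→E→F→Z→Q→W: 34+22+12+28+20+13 = 129
… (46 more)
W→Q→X→F→E→Z→W: 13+36+21+12+23+7 = 112  ← best
The minimum is 112.
One optimal route: W → Q → X → F → E → Z → W (or its reverse).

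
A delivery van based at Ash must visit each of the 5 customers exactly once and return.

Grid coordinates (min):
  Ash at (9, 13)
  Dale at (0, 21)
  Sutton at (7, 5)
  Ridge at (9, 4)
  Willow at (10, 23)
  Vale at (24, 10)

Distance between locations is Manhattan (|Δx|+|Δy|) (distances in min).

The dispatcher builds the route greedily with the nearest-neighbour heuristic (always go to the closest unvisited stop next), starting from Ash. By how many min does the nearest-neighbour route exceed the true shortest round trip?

The nearest-neighbour route is 10 min longer than optimal.

Ash: Ridge=9, Sutton=10, Willow=11, Dale=17, Vale=18 ⇒ Ridge
Ridge: Sutton=3, Willow=20, Vale=21, Dale=26 ⇒ Sutton
Sutton: Willow=21, Vale=22, Dale=23 ⇒ Willow
Willow: Dale=12, Vale=27 ⇒ Dale
Dale: Vale=35 ⇒ Vale
NN route Ash → Ridge → Sutton → Willow → Dale → Vale → Ash costs 98.
Optimal: Ash → Willow → Dale → Sutton → Ridge → Vale → Ash costs 88 (by enumerating all 60 distinct tours).
Excess = 98 − 88 = 10.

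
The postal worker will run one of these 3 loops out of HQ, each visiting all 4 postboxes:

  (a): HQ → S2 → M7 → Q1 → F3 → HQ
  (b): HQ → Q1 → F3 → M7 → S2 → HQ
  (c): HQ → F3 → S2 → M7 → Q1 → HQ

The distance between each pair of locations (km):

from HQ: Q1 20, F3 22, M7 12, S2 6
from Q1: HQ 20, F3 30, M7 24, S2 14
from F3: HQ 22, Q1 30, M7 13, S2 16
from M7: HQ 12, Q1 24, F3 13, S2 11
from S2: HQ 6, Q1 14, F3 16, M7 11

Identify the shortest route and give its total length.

80 km — (b) is the shortest.

(a): 6 + 11 + 24 + 30 + 22 = 93
(b): 20 + 30 + 13 + 11 + 6 = 80
(c): 22 + 16 + 11 + 24 + 20 = 93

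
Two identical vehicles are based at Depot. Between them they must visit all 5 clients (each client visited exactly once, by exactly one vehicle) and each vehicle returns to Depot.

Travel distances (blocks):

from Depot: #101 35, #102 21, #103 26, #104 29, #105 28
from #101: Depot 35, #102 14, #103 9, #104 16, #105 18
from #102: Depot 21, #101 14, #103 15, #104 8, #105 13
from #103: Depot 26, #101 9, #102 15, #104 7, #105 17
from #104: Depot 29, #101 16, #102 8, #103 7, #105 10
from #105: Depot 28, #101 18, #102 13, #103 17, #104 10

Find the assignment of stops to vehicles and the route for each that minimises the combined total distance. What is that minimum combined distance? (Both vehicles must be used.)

There are 2^4 − 1 = 15 ways to divide the 5 stops into two non-empty groups. For each, the best each vehicle can do is its own shortest tour through its group:
  {#101} + {#102, #103, #104, #105}: 70 + 77 = 147
  {#102} + {#101, #103, #104, #105}: 42 + 89 = 131
  {#101, #102} + {#103, #104, #105}: 70 + 71 = 141
  {#103} + {#101, #102, #104, #105}: 52 + 89 = 141
  {#101, #103} + {#102, #104, #105}: 70 + 67 = 137
  {#102, #103} + {#101, #104, #105}: 62 + 89 = 151
  … (15 splits in total)
Best: vehicle 1 Depot → #102 → Depot = 42; vehicle 2 Depot → #101 → #103 → #104 → #105 → Depot = 89; combined 131.

Minimum combined distance: 131 blocks.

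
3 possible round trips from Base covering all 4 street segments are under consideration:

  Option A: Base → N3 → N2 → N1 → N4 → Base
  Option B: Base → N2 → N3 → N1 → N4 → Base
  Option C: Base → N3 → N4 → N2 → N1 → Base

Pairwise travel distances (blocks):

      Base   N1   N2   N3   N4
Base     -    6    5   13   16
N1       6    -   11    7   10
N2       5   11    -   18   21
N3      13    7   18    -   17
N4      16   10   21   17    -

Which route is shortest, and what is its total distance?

Shortest is Option B, total 56 blocks.

Option A: 13 + 18 + 11 + 10 + 16 = 68
Option B: 5 + 18 + 7 + 10 + 16 = 56
Option C: 13 + 17 + 21 + 11 + 6 = 68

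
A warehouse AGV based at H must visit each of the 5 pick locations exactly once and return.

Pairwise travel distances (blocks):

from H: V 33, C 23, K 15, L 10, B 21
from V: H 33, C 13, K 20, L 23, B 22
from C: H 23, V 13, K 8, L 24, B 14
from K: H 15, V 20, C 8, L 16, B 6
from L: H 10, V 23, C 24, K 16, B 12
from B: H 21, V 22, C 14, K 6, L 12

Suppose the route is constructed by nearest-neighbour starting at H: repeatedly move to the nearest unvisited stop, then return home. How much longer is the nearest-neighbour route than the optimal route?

H: L=10, K=15, B=21, C=23, V=33 ⇒ L
L: B=12, K=16, V=23, C=24 ⇒ B
B: K=6, C=14, V=22 ⇒ K
K: C=8, V=20 ⇒ C
C: V=13 ⇒ V
NN route H → L → B → K → C → V → H costs 82.
Optimal: H → K → C → V → B → L → H costs 80 (by enumerating all 60 distinct tours).
Excess = 82 − 80 = 2.

The nearest-neighbour route is 2 blocks longer than optimal.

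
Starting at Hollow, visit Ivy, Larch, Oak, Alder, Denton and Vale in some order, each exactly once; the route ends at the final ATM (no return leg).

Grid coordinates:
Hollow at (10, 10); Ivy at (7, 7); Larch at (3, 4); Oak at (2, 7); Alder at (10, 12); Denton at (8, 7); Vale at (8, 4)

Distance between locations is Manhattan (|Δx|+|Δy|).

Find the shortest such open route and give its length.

Minimum one-way distance = 23.

There are 6! = 720 possible orderings.
Hollow → Ivy → Larch → Oak → Alder → Denton → Vale: 6+7+4+13+7+3 = 40
Hollow → Ivy → Larch → Oak → Alder → Vale → Denton: 6+7+4+13+10+3 = 43
Hollow → Ivy → Larch → Oak → Denton → Alder → Vale: 6+7+4+6+7+10 = 40
Hollow → Ivy → Larch → Oak → Denton → Vale → Alder: 6+7+4+6+3+10 = 36
Hollow → Ivy → Larch → Oak → Vale → Alder → Denton: 6+7+4+9+10+7 = 43
Hollow → Ivy → Larch → Oak → Vale → Denton → Alder: 6+7+4+9+3+7 = 36
Hollow → Ivy → Larch → Alder → Oak → Denton → Vale: 6+7+15+13+6+3 = 50
Hollow → Ivy → Larch → Alder → Oak → Vale → Denton: 6+7+15+13+9+3 = 53
… (712 more)
Hollow → Alder → Ivy → Denton → Vale → Larch → Oak: 2+8+1+3+5+4 = 23  ← best
The minimum is 23.
One shortest path: Hollow → Alder → Ivy → Denton → Vale → Larch → Oak.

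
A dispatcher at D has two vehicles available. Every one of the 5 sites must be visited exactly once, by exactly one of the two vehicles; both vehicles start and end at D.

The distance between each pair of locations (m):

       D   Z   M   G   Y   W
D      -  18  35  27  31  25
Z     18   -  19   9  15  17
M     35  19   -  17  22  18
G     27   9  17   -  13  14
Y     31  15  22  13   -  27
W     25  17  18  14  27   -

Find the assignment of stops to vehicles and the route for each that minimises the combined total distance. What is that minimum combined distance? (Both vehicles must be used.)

140 m — the smallest possible combined total.

There are 2^4 − 1 = 15 ways to divide the 5 stops into two non-empty groups. For each, the best each vehicle can do is its own shortest tour through its group:
  {Z} + {M, G, Y, W}: 36 + 104 = 140
  {M} + {Z, G, Y, W}: 70 + 85 = 155
  {Z, M} + {G, Y, W}: 72 + 83 = 155
  {G} + {Z, M, Y, W}: 54 + 98 = 152
  {Z, G} + {M, Y, W}: 54 + 96 = 150
  {M, G} + {Z, Y, W}: 79 + 85 = 164
  … (15 splits in total)
Best: vehicle 1 D → Z → D = 36; vehicle 2 D → Y → G → M → W → D = 104; combined 140.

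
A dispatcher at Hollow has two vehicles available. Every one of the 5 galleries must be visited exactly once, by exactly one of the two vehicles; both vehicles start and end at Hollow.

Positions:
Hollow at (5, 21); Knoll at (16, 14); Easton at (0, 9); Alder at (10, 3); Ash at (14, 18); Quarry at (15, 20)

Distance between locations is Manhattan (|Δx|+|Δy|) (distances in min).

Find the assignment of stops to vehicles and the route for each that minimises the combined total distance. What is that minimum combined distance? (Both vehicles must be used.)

90 min — the smallest possible combined total.

Check every non-empty split of the stops between the two vehicles; for each half take its own optimal tour:
  {Knoll} + {Easton, Alder, Ash, Quarry}: 36 + 66 = 102
  {Easton} + {Knoll, Alder, Ash, Quarry}: 34 + 60 = 94
  {Knoll, Easton} + {Alder, Ash, Quarry}: 56 + 56 = 112
  {Alder} + {Knoll, Easton, Ash, Quarry}: 46 + 58 = 104
  {Knoll, Alder} + {Easton, Ash, Quarry}: 58 + 54 = 112
  {Easton, Alder} + {Knoll, Ash, Quarry}: 56 + 36 = 92
  … (15 splits in total)
  {Knoll, Easton, Alder, Ash} + {Quarry}: 68 + 22 = 90  ← best
Best: vehicle 1 Hollow → Easton → Alder → Knoll → Ash → Hollow = 68; vehicle 2 Hollow → Quarry → Hollow = 22; combined 90.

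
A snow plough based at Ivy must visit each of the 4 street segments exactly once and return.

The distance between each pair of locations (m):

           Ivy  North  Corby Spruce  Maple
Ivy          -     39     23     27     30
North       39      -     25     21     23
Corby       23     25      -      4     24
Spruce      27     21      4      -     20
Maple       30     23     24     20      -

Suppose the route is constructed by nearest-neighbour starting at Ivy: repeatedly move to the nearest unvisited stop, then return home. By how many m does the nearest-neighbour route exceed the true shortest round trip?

The nearest-neighbour route is 8 m longer than optimal.

From Ivy: Corby=23, Spruce=27, Maple=30, North=39 → choose Corby (23).
From Corby: Spruce=4, Maple=24, North=25 → choose Spruce (4).
From Spruce: Maple=20, North=21 → choose Maple (20).
From Maple: North=23 → choose North (23).
NN route Ivy → Corby → Spruce → Maple → North → Ivy costs 109.
Optimal: Ivy → Corby → Spruce → North → Maple → Ivy costs 101 (by enumerating all 12 distinct tours).
Excess = 109 − 101 = 8.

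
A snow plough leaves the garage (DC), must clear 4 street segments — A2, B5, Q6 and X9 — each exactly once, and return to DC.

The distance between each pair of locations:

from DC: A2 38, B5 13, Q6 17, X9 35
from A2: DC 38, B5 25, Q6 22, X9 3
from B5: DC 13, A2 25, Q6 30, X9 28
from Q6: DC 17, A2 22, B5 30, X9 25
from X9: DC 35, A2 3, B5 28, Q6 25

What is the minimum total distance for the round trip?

DC→A2→B5→Q6→X9→DC: 38+25+30+25+35 = 153
DC→A2→B5→X9→Q6→DC: 38+25+28+25+17 = 133
DC→A2→Q6→B5→X9→DC: 38+22+30+28+35 = 153
DC→A2→Q6→X9→B5→DC: 38+22+25+28+13 = 126
DC→A2→X9→B5→Q6→DC: 38+3+28+30+17 = 116
DC→A2→X9→Q6→B5→DC: 38+3+25+30+13 = 109
DC→B5→A2→Q6→X9→DC: 13+25+22+25+35 = 120
DC→B5→A2→X9→Q6→DC: 13+25+3+25+17 = 83
DC→B5→Q6→A2→X9→DC: 13+30+22+3+35 = 103
DC→B5→X9→A2→Q6→DC: 13+28+3+22+17 = 83
DC→Q6→A2→B5→X9→DC: 17+22+25+28+35 = 127
DC→Q6→B5→A2→X9→DC: 17+30+25+3+35 = 110
The minimum is 83.
One optimal route: DC → B5 → A2 → X9 → Q6 → DC (or its reverse).

83 — the shortest possible round trip.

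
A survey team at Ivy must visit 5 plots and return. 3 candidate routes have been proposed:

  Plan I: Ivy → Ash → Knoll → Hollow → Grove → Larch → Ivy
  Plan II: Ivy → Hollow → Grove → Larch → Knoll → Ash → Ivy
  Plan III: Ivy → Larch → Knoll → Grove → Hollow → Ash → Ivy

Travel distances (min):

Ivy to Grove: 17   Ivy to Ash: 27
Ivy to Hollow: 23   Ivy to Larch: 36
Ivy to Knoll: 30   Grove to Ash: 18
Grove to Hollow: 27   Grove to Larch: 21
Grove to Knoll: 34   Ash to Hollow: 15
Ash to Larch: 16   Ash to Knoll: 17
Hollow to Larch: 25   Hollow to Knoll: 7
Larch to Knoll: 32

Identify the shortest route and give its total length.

Plan I: 27 + 17 + 7 + 27 + 21 + 36 = 135
Plan II: 23 + 27 + 21 + 32 + 17 + 27 = 147
Plan III: 36 + 32 + 34 + 27 + 15 + 27 = 171

135 min — Plan I is the shortest.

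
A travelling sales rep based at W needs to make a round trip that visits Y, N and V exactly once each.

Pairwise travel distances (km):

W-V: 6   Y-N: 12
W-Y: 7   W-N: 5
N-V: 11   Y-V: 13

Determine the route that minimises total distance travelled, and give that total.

36 km — the shortest possible round trip.

There are 3 distinct closed tours to check (reversals are equivalent).
W - Y - N - V - W: 7+12+11+6 = 36
W - Y - V - N - W: 7+13+11+5 = 36
W - N - Y - V - W: 5+12+13+6 = 36
The minimum is 36.
One optimal route: W → Y → N → V → W (or its reverse).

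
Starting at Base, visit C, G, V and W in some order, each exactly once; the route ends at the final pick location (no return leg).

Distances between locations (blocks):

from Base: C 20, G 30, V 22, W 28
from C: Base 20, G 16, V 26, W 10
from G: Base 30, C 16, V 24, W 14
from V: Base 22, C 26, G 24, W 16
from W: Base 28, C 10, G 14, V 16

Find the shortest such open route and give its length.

There are 4! = 24 possible orderings.
Base → C → G → V → W: 20+16+24+16 = 76
Base → C → G → W → V: 20+16+14+16 = 66
Base → C → V → G → W: 20+26+24+14 = 84
Base → C → V → W → G: 20+26+16+14 = 76
Base → C → W → G → V: 20+10+14+24 = 68
Base → C → W → V → G: 20+10+16+24 = 70
Base → G → C → V → W: 30+16+26+16 = 88
Base → G → C → W → V: 30+16+10+16 = 72
Base → G → V → C → W: 30+24+26+10 = 90
Base → G → V → W → C: 30+24+16+10 = 80
Base → G → W → C → V: 30+14+10+26 = 80
Base → G → W → V → C: 30+14+16+26 = 86
Base → V → C → G → W: 22+26+16+14 = 78
Base → V → C → W → G: 22+26+10+14 = 72
… (10 more)
Base → V → W → C → G: 22+16+10+16 = 64  ← best
The minimum is 64.
One shortest path: Base → V → W → C → G.

Shortest open route: 64 blocks.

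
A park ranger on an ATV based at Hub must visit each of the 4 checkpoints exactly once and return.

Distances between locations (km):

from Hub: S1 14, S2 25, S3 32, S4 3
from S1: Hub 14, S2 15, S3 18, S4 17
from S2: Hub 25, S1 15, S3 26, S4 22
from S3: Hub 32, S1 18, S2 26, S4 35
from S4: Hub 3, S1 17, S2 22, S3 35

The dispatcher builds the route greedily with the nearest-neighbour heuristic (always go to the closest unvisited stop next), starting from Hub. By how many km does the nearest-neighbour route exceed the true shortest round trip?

10 km longer than the optimal tour.

From Hub: S4=3, S1=14, S2=25, S3=32 → choose S4 (3).
From S4: S1=17, S2=22, S3=35 → choose S1 (17).
From S1: S2=15, S3=18 → choose S2 (15).
From S2: S3=26 → choose S3 (26).
NN route Hub → S4 → S1 → S2 → S3 → Hub costs 93.
Optimal: Hub → S1 → S3 → S2 → S4 → Hub costs 83 (by enumerating all 12 distinct tours).
Excess = 93 − 83 = 10.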